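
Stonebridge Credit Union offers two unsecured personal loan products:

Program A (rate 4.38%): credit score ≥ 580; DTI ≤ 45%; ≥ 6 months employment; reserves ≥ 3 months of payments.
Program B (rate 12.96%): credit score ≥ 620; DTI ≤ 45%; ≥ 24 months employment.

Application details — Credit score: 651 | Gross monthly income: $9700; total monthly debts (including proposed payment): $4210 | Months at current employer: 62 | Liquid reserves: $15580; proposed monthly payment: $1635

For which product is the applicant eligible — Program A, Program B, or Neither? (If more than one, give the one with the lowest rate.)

DTI = 4,210/9,700 = 43.4%.
Reserves = 15,580/1,635 = 9.5 months.
Program A: score 651 ≥ 580; DTI 43.4% ≤ 45%; employment 62 ≥ 6 mo; reserves 9.5 ≥ 3 mo → qualifies.
Program B: score 651 ≥ 620; DTI 43.4% ≤ 45%; employment 62 ≥ 24 mo → qualifies.
Qualifying: Program A, Program B. Lowest rate is 4.38% → Program A.

Program A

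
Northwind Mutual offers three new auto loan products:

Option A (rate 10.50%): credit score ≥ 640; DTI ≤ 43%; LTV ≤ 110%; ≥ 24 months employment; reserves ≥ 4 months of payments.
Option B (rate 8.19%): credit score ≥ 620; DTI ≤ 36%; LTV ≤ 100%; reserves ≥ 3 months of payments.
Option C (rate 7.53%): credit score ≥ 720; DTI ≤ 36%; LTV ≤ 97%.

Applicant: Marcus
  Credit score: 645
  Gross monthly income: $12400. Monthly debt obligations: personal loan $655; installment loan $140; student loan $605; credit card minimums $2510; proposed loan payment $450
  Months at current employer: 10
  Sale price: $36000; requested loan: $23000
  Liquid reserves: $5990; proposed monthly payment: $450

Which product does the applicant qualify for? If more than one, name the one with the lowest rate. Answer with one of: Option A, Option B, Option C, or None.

Option B

Total debts = (655 + 140 + 605 + 2,510 + 450) = 4,360; DTI = 4,360/12,400 = 35.2%.
LTV = 23,000/36,000 = 63.9%.
Reserves = 5,990/450 = 13.3 months.
Option A: score 645 ≥ 640; DTI 35.2% ≤ 43%; LTV 63.9% ≤ 110%; employment 10 < 24 mo; reserves 13.3 ≥ 4 mo → does not qualify.
Option B: score 645 ≥ 620; DTI 35.2% ≤ 36%; LTV 63.9% ≤ 100%; reserves 13.3 ≥ 3 mo → qualifies.
Option C: score 645 < 720; DTI 35.2% ≤ 36%; LTV 63.9% ≤ 97% → does not qualify.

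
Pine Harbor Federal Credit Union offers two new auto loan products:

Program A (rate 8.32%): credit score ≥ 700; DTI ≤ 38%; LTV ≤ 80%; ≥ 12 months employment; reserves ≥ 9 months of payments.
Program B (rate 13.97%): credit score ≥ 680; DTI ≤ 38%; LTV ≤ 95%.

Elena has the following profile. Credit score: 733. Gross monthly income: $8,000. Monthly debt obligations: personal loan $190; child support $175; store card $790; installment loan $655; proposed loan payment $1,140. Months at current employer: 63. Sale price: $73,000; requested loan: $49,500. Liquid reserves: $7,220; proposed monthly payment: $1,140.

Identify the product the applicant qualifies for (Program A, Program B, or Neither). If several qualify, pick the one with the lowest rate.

Program B

Total debts = (190 + 175 + 790 + 655 + 1,140) = 2,950; DTI = 2,950/8,000 = 36.9%.
LTV = 49,500/73,000 = 67.8%.
Reserves = 7,220/1,140 = 6.3 months.
Program A: score 733 ≥ 700; DTI 36.9% ≤ 38%; LTV 67.8% ≤ 80%; employment 63 ≥ 12 mo; reserves 6.3 < 9 mo → does not qualify.
Program B: score 733 ≥ 680; DTI 36.9% ≤ 38%; LTV 67.8% ≤ 95% → qualifies.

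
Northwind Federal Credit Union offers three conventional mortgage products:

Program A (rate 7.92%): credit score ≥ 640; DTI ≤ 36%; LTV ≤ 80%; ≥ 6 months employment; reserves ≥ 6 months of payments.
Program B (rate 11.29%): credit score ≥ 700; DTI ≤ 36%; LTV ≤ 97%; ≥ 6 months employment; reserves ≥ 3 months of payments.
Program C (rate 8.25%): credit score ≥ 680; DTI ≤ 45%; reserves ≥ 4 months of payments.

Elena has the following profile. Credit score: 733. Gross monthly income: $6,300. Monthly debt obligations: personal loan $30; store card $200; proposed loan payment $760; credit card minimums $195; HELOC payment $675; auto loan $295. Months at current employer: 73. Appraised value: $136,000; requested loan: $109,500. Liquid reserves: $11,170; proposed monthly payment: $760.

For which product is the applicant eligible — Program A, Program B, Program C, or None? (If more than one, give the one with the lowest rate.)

Program C

Total debts = (30 + 200 + 760 + 195 + 675 + 295) = 2,155; DTI = 2,155/6,300 = 34.2%.
LTV = 109,500/136,000 = 80.5%.
Reserves = 11,170/760 = 14.7 months.
Program A: score 733 ≥ 640; DTI 34.2% ≤ 36%; LTV 80.5% > 80%; employment 73 ≥ 6 mo; reserves 14.7 ≥ 6 mo → does not qualify.
Program B: score 733 ≥ 700; DTI 34.2% ≤ 36%; LTV 80.5% ≤ 97%; employment 73 ≥ 6 mo; reserves 14.7 ≥ 3 mo → qualifies.
Program C: score 733 ≥ 680; DTI 34.2% ≤ 45%; reserves 14.7 ≥ 4 mo → qualifies.
Qualifying: Program B, Program C. Lowest rate is 8.25% → Program C.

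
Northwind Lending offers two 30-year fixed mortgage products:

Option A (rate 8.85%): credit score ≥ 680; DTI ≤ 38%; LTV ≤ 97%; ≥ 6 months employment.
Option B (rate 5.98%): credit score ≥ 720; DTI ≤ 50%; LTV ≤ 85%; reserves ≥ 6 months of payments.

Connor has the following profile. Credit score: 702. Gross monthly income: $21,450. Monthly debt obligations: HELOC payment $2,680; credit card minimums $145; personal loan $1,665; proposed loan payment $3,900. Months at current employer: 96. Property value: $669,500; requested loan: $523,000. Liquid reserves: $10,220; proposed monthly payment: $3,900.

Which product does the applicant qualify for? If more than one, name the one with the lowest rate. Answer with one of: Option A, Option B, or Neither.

Total debts = (2,680 + 145 + 1,665 + 3,900) = 8,390; DTI = 8,390/21,450 = 39.1%.
LTV = 523,000/669,500 = 78.1%.
Reserves = 10,220/3,900 = 2.6 months.
Option A: score 702 ≥ 680; DTI 39.1% > 38%; LTV 78.1% ≤ 97%; employment 96 ≥ 6 mo → does not qualify.
Option B: score 702 < 720; DTI 39.1% ≤ 50%; LTV 78.1% ≤ 85%; reserves 2.6 < 6 mo → does not qualify.

Neither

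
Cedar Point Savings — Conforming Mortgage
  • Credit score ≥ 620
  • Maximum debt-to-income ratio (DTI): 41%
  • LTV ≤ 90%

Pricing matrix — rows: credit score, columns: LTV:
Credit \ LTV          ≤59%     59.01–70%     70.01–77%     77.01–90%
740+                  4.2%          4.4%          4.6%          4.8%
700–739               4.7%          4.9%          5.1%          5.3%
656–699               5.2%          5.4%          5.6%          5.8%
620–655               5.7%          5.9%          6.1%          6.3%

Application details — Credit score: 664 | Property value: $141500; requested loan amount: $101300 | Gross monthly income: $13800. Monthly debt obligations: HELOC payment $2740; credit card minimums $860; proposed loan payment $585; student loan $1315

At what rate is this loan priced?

5.6%

Credit score 664 ≥ 620; Total monthly debts = (2,740 + 860 + 585 + 1,315) = 5,500. DTI: 5,500 ÷ 13,800 = 39.9%, within the 41% cap
LTV = 101,300/141,500 = 71.6% ≤ 90%
Row: 664 falls in 656–699. Column: 71.6% falls in 70.01–77%. Rate = 5.6%.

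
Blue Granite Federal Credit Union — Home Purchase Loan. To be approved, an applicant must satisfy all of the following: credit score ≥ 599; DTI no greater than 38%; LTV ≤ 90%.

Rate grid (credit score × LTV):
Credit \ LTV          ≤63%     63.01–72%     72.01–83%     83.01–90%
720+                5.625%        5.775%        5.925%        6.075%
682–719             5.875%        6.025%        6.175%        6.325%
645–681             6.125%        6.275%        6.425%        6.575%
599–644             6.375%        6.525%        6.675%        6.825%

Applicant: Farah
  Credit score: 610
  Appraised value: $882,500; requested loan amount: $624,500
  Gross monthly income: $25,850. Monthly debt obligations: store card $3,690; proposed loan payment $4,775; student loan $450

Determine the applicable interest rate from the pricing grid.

6.525%

Credit score 610 ≥ 599; Total monthly debts = (3,690 + 4,775 + 450) = 8,915. DTI = 8,915/25,850 = 34.5% ≤ 38%
LTV = 624,500/882,500 = 70.8% ≤ 90%
Score 610 is in the 599–644 band; LTV 70.8% is in the 63.01–72% band → 6.525%.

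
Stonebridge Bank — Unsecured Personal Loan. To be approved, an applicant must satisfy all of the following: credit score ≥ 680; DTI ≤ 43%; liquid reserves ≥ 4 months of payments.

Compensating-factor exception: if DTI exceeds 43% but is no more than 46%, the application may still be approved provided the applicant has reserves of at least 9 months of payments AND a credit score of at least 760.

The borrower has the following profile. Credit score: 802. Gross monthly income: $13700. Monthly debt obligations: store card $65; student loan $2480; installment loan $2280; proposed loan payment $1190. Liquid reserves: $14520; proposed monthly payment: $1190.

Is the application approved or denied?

Approved

Credit score 802 ≥ 680 (meets base)
Total debts = (65 + 2,480 + 2,280 + 1,190) = 6,015. DTI: 6,015 ÷ 13,700 = 43.9%, over the 43% base limit.
Reserves = 14,520/1,190 = 12.2 months ≥ 4
DTI 43.9% is within the 43%–46% exception band; checking compensating factors.
Override check — reserves: 12.2 mo (ok); score: 802 (ok).
Both compensating conditions met → exception applies.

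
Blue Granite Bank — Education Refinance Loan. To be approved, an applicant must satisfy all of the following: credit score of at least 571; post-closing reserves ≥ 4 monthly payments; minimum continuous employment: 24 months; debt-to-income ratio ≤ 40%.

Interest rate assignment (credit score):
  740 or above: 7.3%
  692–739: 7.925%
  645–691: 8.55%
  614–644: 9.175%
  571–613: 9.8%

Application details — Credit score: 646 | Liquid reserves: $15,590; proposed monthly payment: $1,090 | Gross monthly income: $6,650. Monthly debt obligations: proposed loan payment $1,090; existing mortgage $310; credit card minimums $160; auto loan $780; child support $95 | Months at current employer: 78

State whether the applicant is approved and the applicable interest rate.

Approved at 8.55%

Credit score 646 ≥ 571 (meets minimum)
Employment 78 ≥ 24 months
Reserves: 15,590 ÷ 1,090 = 14.3 months (meets 4-month minimum)
Total monthly debts = (1,090 + 310 + 160 + 780 + 95) = 2,435. DTI: 2,435 ÷ 6,650 = 36.6%, within the 40% cap
All requirements met. Score 646 falls in the 645–691 tier → 8.55%.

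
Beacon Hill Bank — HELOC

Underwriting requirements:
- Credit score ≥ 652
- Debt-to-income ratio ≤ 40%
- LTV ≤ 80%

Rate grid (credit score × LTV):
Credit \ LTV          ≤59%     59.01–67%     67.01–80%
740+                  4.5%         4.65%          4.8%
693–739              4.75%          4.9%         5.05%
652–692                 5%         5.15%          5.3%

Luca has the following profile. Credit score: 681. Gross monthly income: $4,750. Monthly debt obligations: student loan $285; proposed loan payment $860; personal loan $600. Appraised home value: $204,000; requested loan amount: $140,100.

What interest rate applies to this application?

Credit score 681 ≥ 652; Total monthly debts = (285 + 860 + 600) = 1,745. DTI = 1,745/4,750 = 36.7% ≤ 40%
LTV = 140,100/204,000 = 68.7% ≤ 80%
Credit 681 → row 652–692; LTV 68.7% → column 67.01–80%. Grid cell → 5.3%.

5.3%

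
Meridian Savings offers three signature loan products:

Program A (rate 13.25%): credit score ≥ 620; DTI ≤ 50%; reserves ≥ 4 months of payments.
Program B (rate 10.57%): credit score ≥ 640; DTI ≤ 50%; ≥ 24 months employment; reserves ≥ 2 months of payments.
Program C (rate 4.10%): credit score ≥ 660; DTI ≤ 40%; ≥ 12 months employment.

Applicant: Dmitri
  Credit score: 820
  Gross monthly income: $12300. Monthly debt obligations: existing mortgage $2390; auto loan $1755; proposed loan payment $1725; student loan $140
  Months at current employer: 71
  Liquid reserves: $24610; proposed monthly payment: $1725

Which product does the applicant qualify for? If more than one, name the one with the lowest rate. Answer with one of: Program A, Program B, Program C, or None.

Program B

Total debts = (2,390 + 1,755 + 1,725 + 140) = 6,010; DTI = 6,010/12,300 = 48.9%.
Reserves = 24,610/1,725 = 14.3 months.
Program A: score 820 ≥ 620; DTI 48.9% ≤ 50%; reserves 14.3 ≥ 4 mo → qualifies.
Program B: score 820 ≥ 640; DTI 48.9% ≤ 50%; employment 71 ≥ 24 mo; reserves 14.3 ≥ 2 mo → qualifies.
Program C: score 820 ≥ 660; DTI 48.9% > 40%; employment 71 ≥ 12 mo → does not qualify.
Qualifying: Program A, Program B. Lowest rate is 10.57% → Program B.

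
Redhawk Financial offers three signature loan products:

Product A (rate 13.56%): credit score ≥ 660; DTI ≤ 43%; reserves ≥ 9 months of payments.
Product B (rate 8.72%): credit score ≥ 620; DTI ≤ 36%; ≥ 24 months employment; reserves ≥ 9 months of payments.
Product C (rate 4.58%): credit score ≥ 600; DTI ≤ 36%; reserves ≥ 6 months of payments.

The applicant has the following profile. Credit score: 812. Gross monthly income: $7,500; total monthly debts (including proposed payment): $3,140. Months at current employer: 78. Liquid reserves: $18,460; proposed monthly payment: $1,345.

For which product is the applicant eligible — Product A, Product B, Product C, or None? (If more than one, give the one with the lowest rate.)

DTI = 3,140/7,500 = 41.9%.
Reserves = 18,460/1,345 = 13.7 months.
Product A: score 812 ≥ 660; DTI 41.9% ≤ 43%; reserves 13.7 ≥ 9 mo → qualifies.
Product B: score 812 ≥ 620; DTI 41.9% > 36%; employment 78 ≥ 24 mo; reserves 13.7 ≥ 9 mo → does not qualify.
Product C: score 812 ≥ 600; DTI 41.9% > 36%; reserves 13.7 ≥ 6 mo → does not qualify.

Product A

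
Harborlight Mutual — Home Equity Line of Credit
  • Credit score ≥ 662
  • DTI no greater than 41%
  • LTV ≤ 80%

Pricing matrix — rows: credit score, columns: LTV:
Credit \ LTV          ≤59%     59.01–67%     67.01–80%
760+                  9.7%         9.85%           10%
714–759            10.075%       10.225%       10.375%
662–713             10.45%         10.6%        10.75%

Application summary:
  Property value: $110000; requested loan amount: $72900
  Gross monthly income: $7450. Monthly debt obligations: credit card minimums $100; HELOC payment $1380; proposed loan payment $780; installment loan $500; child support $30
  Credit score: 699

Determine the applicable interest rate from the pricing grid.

Credit score 699 ≥ 662; Total monthly debts = (100 + 1,380 + 780 + 500 + 30) = 2,790. DTI: 2,790 ÷ 7,450 = 37.4%, within the 41% cap
LTV = 72,900/110,000 = 66.3% ≤ 80%
Credit 699 → row 662–713; LTV 66.3% → column 59.01–67%. Grid cell → 10.6%.

10.6%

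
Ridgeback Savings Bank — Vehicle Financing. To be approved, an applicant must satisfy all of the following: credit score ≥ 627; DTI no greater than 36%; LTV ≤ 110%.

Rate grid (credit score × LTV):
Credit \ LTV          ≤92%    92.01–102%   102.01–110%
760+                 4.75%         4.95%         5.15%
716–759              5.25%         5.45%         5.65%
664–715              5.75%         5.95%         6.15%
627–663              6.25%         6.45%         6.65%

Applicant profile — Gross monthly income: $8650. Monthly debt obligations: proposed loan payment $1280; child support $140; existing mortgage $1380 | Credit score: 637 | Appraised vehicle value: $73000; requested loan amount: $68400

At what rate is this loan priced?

Credit score 637 ≥ 627; Total monthly debts = (1,280 + 140 + 1,380) = 2,800. DTI: 2,800 ÷ 8,650 = 32.4%, within the 36% cap
LTV: 68,400 ÷ 73,000 = 93.7%, within 110% cap
Score 637 is in the 627–663 band; LTV 93.7% is in the 92.01–102% band → 6.45%.

6.45%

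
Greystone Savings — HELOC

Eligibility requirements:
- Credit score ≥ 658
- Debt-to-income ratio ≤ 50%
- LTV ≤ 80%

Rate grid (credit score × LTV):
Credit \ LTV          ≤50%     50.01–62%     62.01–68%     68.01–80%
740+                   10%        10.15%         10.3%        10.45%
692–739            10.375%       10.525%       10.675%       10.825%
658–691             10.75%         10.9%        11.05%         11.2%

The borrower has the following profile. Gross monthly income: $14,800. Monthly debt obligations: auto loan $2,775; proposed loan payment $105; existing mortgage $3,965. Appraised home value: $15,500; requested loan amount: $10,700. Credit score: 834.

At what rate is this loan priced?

10.45%

Credit score 834 ≥ 658; Total monthly debts = (2,775 + 105 + 3,965) = 6,845. Debt-to-income = 6,845/14,800 = 46.2% — meets 50% limit
LTV = 10,700/15,500 = 69% ≤ 80%
Score 834 is in the 740+ band; LTV 69% is in the 68.01–80% band → 10.45%.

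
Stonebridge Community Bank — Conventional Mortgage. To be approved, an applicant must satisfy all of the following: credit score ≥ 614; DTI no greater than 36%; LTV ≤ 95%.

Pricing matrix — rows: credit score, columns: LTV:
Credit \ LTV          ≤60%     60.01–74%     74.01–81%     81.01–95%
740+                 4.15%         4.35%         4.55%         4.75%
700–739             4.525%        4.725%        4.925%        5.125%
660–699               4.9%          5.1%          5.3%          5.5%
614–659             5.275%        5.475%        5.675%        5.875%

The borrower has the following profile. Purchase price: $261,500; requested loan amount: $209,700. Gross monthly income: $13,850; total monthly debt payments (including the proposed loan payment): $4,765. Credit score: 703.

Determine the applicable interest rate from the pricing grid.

Credit score 703 ≥ 614; Debt-to-income = 4,765/13,850 = 34.4% — meets 36% limit
Loan-to-value = 209,700/261,500 = 80.2% — pass (95% max)
Score 703 is in the 700–739 band; LTV 80.2% is in the 74.01–81% band → 4.925%.

4.925%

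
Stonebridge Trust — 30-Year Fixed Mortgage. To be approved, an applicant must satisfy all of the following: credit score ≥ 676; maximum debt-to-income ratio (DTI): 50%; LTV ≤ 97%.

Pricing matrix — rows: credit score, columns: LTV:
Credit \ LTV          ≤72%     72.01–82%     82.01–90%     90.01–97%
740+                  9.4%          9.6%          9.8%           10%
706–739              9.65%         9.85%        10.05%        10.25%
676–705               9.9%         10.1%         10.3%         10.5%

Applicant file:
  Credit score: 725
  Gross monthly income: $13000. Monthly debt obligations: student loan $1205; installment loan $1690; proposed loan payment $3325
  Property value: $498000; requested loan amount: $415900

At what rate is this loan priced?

Credit score 725 ≥ 676; Total monthly debts = (1,205 + 1,690 + 3,325) = 6,220. DTI = 6,220/13,000 = 47.8% ≤ 50%
LTV: 415,900 ÷ 498,000 = 83.5%, within 97% cap
Row: 725 falls in 706–739. Column: 83.5% falls in 82.01–90%. Rate = 10.05%.

10.05%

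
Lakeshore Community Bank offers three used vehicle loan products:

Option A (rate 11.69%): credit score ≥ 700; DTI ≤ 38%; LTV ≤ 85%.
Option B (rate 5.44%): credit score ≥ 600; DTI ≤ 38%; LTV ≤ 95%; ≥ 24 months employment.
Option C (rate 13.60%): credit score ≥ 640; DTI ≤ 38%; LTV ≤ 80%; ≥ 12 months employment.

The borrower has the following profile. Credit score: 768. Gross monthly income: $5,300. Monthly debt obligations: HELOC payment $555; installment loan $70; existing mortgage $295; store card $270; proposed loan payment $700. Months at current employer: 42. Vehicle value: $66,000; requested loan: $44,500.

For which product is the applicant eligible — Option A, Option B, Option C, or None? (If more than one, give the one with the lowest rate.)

Total debts = (555 + 70 + 295 + 270 + 700) = 1,890; DTI = 1,890/5,300 = 35.7%.
LTV = 44,500/66,000 = 67.4%.
Option A: score 768 ≥ 700; DTI 35.7% ≤ 38%; LTV 67.4% ≤ 85% → qualifies.
Option B: score 768 ≥ 600; DTI 35.7% ≤ 38%; LTV 67.4% ≤ 95%; employment 42 ≥ 24 mo → qualifies.
Option C: score 768 ≥ 640; DTI 35.7% ≤ 38%; LTV 67.4% ≤ 80%; employment 42 ≥ 12 mo → qualifies.
Qualifying: Option A, Option B, Option C. Lowest rate is 5.44% → Option B.

Option B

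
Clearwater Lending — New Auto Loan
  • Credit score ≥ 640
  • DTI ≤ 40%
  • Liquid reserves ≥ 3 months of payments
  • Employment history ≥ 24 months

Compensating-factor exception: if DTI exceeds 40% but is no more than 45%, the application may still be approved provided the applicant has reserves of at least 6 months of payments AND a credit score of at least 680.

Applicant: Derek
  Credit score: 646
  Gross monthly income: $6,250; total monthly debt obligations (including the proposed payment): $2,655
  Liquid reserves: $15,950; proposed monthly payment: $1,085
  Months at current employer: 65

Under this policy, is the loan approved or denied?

Credit score 646 ≥ 640 (meets base)
DTI = 2,655/6,250 = 42.5% > 40% — standard DTI limit exceeded.
Reserves = 15,950/1,085 = 14.7 months ≥ 3
Employment 65 ≥ 24 months
DTI 42.5% is within the 40%–45% exception band; checking compensating factors.
Override check — reserves: 14.7 mo (ok); score: 646 (below 680).
Override conditions not both satisfied; exception does not apply.

Denied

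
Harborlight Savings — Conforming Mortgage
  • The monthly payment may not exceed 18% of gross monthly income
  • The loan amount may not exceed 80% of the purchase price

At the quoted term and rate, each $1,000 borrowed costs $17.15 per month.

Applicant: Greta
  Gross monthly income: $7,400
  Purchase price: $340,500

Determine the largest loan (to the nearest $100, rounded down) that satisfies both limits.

Payment cap: 18% × $7,400 = $1,332/month.
At $17.15 per $1,000, that supports 1,332/17.15 × 1,000 ≈ $77,667 → $77,600.
LTV cap: 80% × $340,500 = $272,400 → $272,400.
Binding constraint: payment-to-income.

$77,600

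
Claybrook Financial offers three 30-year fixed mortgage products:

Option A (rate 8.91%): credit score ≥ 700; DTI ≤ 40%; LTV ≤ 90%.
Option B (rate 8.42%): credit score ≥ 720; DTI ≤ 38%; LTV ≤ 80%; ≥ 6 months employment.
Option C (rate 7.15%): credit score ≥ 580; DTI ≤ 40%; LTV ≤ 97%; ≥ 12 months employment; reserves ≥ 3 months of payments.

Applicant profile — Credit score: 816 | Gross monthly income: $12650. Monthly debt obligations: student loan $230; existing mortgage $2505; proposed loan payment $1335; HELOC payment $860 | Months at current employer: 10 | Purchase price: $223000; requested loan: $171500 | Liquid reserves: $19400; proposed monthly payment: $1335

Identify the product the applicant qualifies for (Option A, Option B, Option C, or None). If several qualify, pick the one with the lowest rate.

Option A

Total debts = (230 + 2,505 + 1,335 + 860) = 4,930; DTI = 4,930/12,650 = 39%.
LTV = 171,500/223,000 = 76.9%.
Reserves = 19,400/1,335 = 14.5 months.
Option A: score 816 ≥ 700; DTI 39% ≤ 40%; LTV 76.9% ≤ 90% → qualifies.
Option B: score 816 ≥ 720; DTI 39% > 38%; LTV 76.9% ≤ 80%; employment 10 ≥ 6 mo → does not qualify.
Option C: score 816 ≥ 580; DTI 39% ≤ 40%; LTV 76.9% ≤ 97%; employment 10 < 12 mo; reserves 14.5 ≥ 3 mo → does not qualify.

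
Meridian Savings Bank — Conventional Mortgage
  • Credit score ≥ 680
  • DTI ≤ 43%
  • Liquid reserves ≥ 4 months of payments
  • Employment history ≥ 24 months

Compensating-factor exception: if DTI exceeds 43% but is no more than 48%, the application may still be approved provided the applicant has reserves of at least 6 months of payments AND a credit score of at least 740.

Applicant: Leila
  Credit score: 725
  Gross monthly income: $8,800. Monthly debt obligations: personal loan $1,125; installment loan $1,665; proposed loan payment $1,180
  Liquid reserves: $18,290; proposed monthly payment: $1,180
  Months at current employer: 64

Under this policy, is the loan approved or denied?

Credit score 725 ≥ 680 (meets base)
Total debts = (1,125 + 1,665 + 1,180) = 3,970. DTI: 3,970 ÷ 8,800 = 45.1%, over the 43% base limit.
Reserves = 18,290/1,180 = 15.5 months ≥ 4
Employment 64 ≥ 24 months
45.1% falls in the override range (43%–48%), so the compensating-factor test applies.
Override check — reserves: 15.5 mo (ok); score: 725 (below 740).
Override conditions not both satisfied; exception does not apply.

Denied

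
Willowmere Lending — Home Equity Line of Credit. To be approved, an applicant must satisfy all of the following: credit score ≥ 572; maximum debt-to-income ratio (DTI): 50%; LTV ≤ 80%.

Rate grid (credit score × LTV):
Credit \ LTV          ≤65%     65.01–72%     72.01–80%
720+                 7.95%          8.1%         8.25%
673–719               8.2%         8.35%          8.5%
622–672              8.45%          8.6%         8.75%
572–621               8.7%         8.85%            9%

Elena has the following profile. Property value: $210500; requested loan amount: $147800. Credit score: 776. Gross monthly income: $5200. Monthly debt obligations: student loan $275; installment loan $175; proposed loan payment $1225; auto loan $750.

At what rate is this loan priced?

Credit score 776 ≥ 572; Total monthly debts = (275 + 175 + 1,225 + 750) = 2,425. Debt-to-income = 2,425/5,200 = 46.6% — meets 50% limit
Loan-to-value = 147,800/210,500 = 70.2% — pass (80% max)
Score 776 is in the 720+ band; LTV 70.2% is in the 65.01–72% band → 8.1%.

8.1%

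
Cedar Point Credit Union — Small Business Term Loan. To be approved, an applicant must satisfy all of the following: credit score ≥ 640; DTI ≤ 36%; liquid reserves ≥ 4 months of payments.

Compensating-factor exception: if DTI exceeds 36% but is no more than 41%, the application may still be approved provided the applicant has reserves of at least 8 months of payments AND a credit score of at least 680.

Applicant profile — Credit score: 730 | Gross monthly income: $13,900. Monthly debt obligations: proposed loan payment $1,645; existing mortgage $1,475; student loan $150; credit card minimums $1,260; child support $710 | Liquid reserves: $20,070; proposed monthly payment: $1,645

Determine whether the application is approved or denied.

Approved

Credit score 730 ≥ 640 (meets base)
Total debts = (1,645 + 1,475 + 150 + 1,260 + 710) = 5,240. DTI: 5,240 ÷ 13,900 = 37.7%, over the 36% base limit.
Reserves: 20,070 ÷ 1,645 = 12.2 months (meets 4-month minimum)
37.7% falls in the override range (36%–41%), so the compensating-factor test applies.
Override check — reserves: 12.2 mo (ok); score: 730 (ok).
Both override conditions satisfied; DTI exception granted.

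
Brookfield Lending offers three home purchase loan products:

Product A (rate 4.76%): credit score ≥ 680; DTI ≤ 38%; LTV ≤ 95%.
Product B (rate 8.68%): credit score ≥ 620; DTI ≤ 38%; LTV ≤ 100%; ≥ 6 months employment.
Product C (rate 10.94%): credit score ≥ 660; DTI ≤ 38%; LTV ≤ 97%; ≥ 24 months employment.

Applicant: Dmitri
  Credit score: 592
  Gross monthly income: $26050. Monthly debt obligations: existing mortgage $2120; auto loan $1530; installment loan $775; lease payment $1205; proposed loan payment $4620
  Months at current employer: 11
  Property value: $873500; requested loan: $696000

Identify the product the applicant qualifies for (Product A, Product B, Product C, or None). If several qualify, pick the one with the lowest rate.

None

Total debts = (2,120 + 1,530 + 775 + 1,205 + 4,620) = 10,250; DTI = 10,250/26,050 = 39.3%.
LTV = 696,000/873,500 = 79.7%.
Product A: score 592 < 680; DTI 39.3% > 38%; LTV 79.7% ≤ 95% → does not qualify.
Product B: score 592 < 620; DTI 39.3% > 38%; LTV 79.7% ≤ 100%; employment 11 ≥ 6 mo → does not qualify.
Product C: score 592 < 660; DTI 39.3% > 38%; LTV 79.7% ≤ 97%; employment 11 < 24 mo → does not qualify.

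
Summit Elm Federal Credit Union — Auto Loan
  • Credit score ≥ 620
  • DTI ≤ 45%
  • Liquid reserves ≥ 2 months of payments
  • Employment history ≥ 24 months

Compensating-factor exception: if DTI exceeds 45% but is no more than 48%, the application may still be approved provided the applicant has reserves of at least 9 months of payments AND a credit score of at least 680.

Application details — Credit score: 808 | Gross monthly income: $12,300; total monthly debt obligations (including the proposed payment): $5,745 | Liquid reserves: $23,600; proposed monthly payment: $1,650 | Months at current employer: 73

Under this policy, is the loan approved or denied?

Approved

Credit score 808 ≥ 620 (meets base)
DTI: 5,745 ÷ 12,300 = 46.7%, over the 45% base limit.
Reserves = 23,600/1,650 = 14.3 months ≥ 2
Employment 73 ≥ 24 months
DTI 46.7% is within the 45%–48% exception band; checking compensating factors.
Reserves 14.3 ≥ 9 months; credit score 808 ≥ 680.
Both compensating conditions met → exception applies.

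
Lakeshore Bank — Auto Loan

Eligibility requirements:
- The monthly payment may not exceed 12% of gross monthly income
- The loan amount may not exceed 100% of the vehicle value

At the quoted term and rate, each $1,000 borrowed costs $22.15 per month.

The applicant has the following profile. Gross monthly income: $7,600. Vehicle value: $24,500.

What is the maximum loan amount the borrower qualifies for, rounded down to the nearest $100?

$24,500

Payment cap: 12% × $7,600 = $912/month.
At $22.15 per $1,000, that supports 912/22.15 × 1,000 ≈ $41,173 → $41,100.
LTV cap: 100% × $24,500 = $24,500 → $24,500.
Binding constraint: loan-to-value.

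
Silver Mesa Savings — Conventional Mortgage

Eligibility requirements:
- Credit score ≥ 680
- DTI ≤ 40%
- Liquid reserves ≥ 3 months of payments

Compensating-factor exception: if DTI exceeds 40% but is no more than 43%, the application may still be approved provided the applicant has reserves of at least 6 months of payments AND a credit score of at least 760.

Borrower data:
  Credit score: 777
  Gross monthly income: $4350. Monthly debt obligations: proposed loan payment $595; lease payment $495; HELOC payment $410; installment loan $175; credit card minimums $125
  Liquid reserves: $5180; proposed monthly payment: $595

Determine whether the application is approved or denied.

Credit score 777 ≥ 680 (meets base)
Total debts = (595 + 495 + 410 + 175 + 125) = 1,800. DTI: 1,800 ÷ 4,350 = 41.4%, over the 40% base limit.
Reserves = 5,180/595 = 8.7 months ≥ 3
DTI 41.4% is within the 40%–43% exception band; checking compensating factors.
Override check — reserves: 8.7 mo (ok); score: 777 (ok).
Both compensating conditions met → exception applies.

Approved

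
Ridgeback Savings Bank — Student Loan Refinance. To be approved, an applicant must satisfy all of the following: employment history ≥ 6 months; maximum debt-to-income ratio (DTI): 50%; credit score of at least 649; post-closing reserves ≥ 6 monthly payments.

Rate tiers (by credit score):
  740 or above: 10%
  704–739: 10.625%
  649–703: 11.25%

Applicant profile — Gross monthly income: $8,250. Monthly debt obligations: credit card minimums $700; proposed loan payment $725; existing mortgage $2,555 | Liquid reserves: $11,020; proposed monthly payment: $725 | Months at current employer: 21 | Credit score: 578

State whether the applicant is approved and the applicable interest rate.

Denied

Credit score 578 < 649 (below minimum)
Total monthly debts = (700 + 725 + 2,555) = 3,980. DTI: 3,980 ÷ 8,250 = 48.2%, within the 50% cap
Employment 21 ≥ 6 months
Reserves = 11,020/725 = 15.2 months ≥ 6
Not all requirements met → denied.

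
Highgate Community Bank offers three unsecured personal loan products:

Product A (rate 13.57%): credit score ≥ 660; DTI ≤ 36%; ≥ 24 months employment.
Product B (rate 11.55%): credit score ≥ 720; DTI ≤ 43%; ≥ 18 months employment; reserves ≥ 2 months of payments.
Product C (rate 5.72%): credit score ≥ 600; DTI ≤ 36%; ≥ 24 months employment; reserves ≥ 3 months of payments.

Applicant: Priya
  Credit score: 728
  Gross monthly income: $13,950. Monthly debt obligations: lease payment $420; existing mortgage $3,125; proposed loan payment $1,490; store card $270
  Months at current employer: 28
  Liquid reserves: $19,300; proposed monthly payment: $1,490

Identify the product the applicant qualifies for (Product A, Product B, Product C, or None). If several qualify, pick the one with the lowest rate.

Product B

Total debts = (420 + 3,125 + 1,490 + 270) = 5,305; DTI = 5,305/13,950 = 38%.
Reserves = 19,300/1,490 = 13.0 months.
Product A: score 728 ≥ 660; DTI 38% > 36%; employment 28 ≥ 24 mo → does not qualify.
Product B: score 728 ≥ 720; DTI 38% ≤ 43%; employment 28 ≥ 18 mo; reserves 13.0 ≥ 2 mo → qualifies.
Product C: score 728 ≥ 600; DTI 38% > 36%; employment 28 ≥ 24 mo; reserves 13.0 ≥ 3 mo → does not qualify.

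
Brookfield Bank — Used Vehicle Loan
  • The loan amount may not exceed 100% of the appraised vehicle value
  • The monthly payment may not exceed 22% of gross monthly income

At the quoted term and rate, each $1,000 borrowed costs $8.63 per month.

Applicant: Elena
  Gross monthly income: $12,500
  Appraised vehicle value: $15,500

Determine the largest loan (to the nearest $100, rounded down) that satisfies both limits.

$15,500

Payment cap: 22% × $12,500 = $2,750/month.
At $8.63 per $1,000, that supports 2,750/8.63 × 1,000 ≈ $318,655 → $318,600.
LTV cap: 100% × $15,500 = $15,500 → $15,500.
Binding constraint: loan-to-value.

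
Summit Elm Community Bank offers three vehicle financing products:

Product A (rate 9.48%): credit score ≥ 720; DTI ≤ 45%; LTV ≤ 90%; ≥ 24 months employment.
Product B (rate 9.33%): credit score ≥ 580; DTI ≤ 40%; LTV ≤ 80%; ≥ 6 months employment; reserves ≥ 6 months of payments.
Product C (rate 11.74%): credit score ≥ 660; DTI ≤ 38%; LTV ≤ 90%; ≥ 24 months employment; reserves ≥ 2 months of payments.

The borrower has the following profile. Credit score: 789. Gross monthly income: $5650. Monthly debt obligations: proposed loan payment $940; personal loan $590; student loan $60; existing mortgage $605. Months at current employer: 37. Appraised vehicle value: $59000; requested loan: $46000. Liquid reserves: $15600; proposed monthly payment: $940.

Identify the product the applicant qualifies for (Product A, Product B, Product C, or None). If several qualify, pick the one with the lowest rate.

Total debts = (940 + 590 + 60 + 605) = 2,195; DTI = 2,195/5,650 = 38.8%.
LTV = 46,000/59,000 = 78%.
Reserves = 15,600/940 = 16.6 months.
Product A: score 789 ≥ 720; DTI 38.8% ≤ 45%; LTV 78% ≤ 90%; employment 37 ≥ 24 mo → qualifies.
Product B: score 789 ≥ 580; DTI 38.8% ≤ 40%; LTV 78% ≤ 80%; employment 37 ≥ 6 mo; reserves 16.6 ≥ 6 mo → qualifies.
Product C: score 789 ≥ 660; DTI 38.8% > 38%; LTV 78% ≤ 90%; employment 37 ≥ 24 mo; reserves 16.6 ≥ 2 mo → does not qualify.
Qualifying: Product A, Product B. Lowest rate is 9.33% → Product B.

Product B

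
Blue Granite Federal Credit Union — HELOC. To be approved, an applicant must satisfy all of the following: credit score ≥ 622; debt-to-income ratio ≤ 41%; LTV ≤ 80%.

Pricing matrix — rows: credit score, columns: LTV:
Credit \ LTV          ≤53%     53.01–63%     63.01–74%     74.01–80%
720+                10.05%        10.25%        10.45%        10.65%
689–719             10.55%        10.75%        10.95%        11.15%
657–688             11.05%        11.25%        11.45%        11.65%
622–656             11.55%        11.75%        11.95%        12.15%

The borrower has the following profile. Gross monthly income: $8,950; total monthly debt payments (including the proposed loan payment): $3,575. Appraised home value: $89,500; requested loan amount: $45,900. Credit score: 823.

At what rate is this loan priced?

Credit score 823 ≥ 622; DTI: 3,575 ÷ 8,950 = 39.9%, within the 41% cap
LTV: 45,900 ÷ 89,500 = 51.3%, within 80% cap
Score 823 is in the 720+ band; LTV 51.3% is in the ≤53% band → 10.05%.

10.05%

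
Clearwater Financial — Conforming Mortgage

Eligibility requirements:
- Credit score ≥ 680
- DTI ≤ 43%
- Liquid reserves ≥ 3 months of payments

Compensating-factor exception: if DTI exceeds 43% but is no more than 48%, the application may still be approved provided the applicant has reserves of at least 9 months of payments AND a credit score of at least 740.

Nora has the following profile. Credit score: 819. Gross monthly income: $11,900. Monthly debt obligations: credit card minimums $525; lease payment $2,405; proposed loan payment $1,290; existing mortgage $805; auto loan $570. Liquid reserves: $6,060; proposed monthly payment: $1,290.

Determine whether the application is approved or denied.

Denied

Credit score 819 ≥ 680 (meets base)
Total debts = (525 + 2,405 + 1,290 + 805 + 570) = 5,595. DTI = 5,595/11,900 = 47% > 43% — standard DTI limit exceeded.
Reserves: 6,060 ÷ 1,290 = 4.7 months (meets 3-month minimum)
DTI 47% is within the 43%–48% exception band; checking compensating factors.
Override check — reserves: 4.7 mo (short of 9); score: 819 (ok).
Override conditions not both satisfied; exception does not apply.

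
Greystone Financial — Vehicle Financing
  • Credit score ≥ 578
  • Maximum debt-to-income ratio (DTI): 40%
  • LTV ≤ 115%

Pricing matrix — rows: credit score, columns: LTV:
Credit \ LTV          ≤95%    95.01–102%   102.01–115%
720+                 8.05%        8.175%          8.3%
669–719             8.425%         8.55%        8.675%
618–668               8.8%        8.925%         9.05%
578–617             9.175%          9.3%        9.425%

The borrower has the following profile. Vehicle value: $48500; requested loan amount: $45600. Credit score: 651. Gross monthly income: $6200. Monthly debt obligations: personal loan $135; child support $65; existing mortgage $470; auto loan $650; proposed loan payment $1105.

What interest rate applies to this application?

Credit score 651 ≥ 578; Total monthly debts = (135 + 65 + 470 + 650 + 1,105) = 2,425. Debt-to-income = 2,425/6,200 = 39.1% — meets 40% limit
Loan-to-value = 45,600/48,500 = 94% — pass (115% max)
Score 651 is in the 618–668 band; LTV 94% is in the ≤95% band → 8.8%.

8.8%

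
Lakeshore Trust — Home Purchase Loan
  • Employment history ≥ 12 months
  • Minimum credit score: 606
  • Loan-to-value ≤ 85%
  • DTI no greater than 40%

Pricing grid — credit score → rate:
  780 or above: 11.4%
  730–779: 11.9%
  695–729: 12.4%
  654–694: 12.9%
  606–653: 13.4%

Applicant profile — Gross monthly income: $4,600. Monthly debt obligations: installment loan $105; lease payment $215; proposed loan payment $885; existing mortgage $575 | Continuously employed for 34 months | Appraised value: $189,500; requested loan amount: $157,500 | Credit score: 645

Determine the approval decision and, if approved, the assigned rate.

Approved at 13.4%

Credit score 645 ≥ 606 (meets minimum)
Total monthly debts = (105 + 215 + 885 + 575) = 1,780. DTI = 1,780/4,600 = 38.7% ≤ 40%
LTV: 157,500 ÷ 189,500 = 83.1%, within 85% cap
Employment 34 ≥ 12 months
All requirements met. Score 645 falls in the 606–653 tier → 13.4%.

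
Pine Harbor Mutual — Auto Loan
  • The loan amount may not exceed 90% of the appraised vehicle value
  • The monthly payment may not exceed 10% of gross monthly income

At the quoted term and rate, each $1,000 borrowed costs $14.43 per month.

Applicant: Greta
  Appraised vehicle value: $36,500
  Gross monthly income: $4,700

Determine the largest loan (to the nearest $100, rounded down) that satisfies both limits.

Payment cap: 10% × $4,700 = $470/month.
At $14.43 per $1,000, that supports 470/14.43 × 1,000 ≈ $32,571 → $32,500.
LTV cap: 90% × $36,500 = $32,850 → $32,800.
Binding constraint: payment-to-income.

$32,500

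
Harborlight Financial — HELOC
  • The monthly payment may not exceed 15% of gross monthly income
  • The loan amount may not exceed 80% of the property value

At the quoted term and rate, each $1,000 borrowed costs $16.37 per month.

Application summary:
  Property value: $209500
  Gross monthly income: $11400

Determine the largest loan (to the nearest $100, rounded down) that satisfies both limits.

Payment cap: 15% × $11,400 = $1,710/month.
At $16.37 per $1,000, that supports 1,710/16.37 × 1,000 ≈ $104,459 → $104,400.
LTV cap: 80% × $209,500 = $167,600 → $167,600.
Binding constraint: payment-to-income.

$104,400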